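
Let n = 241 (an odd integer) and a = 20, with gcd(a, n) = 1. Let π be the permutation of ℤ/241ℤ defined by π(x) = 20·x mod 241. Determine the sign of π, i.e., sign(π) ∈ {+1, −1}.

Start at x=145: 145 → 8 → 160 → 67 → 135 → 49 → 16 → … (one orbit).
3 cycles of lengths [120, 120, 1].
241 − 3 = 238 transpositions; sign(π) = (−1)^238 = +1.
Zolotarev: (20|241) = +1, matching the cycle-count sign.

+1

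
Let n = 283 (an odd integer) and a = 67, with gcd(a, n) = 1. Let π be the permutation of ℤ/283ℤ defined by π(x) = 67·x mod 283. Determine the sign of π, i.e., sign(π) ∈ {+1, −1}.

-1

Orbit of 58 under x↦67x: [58, 207, 2, 134, 205, 151, 212]… (length divides ord_283(67)).
π_67 has 4 disjoint cycles with lengths [94, 94, 94, 1] on {0,…,282}.
sign(π) = (−1)^{n − #cycles} = (−1)^{283−4} = (−1)^279 = -1.
(67|283)_J = -1 (Zolotarev's lemma cross-check).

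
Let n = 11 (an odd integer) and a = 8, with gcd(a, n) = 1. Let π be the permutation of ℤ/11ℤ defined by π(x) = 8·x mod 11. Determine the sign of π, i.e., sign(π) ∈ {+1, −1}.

-1

Start at x=7: 7 → 1 → 8 → 9 → 6 → 4 → 10 → … (one orbit).
π_8 has 2 disjoint cycles with lengths [10, 1] on {0,…,10}.
Σ(ℓ_i−1) = 11−2 = 9; sign = (−1)^9 = -1.
Check: (8/11) = -1 by Zolotarev.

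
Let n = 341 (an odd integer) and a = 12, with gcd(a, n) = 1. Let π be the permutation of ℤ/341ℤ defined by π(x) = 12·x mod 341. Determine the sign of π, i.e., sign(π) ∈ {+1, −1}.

-1

Start at x=177: 177 → 78 → 254 → 320 → 89 → 45 → 199 → … (one orbit).
π_12 has 22 disjoint cycles with lengths [30, 30, 30, 30, 30, 30, 30, 30, 30, 30, 30, 1, 1, 1, 1, 1, 1, 1, 1, 1, 1, 1] on {0,…,340}.
Σ(ℓ_i−1) = 341−22 = 319; sign = (−1)^319 = -1.
Check: (12/341) = -1 by Zolotarev.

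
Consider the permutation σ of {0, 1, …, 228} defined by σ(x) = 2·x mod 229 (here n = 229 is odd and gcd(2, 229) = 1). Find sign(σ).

-1

Start at x=213: 213 → 197 → 165 → 101 → 202 → 175 → 121 → … (one orbit).
4 cycles of lengths [76, 76, 76, 1].
n − c = 229 − 4 = 225; sign = (−1)^225 = -1.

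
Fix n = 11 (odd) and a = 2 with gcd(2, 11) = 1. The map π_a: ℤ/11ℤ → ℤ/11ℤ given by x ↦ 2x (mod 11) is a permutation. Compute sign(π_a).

Start at x=3: 3 → 6 → 1 → 2 → 4 → 8 → 5 → … (one orbit).
Decompose π into cycles: lengths [10, 1] (2 cycles, including the fixed point 0).
2 cycles on 11: each ℓ→(−1)^(ℓ−1), product (−1)^9 = -1.

-1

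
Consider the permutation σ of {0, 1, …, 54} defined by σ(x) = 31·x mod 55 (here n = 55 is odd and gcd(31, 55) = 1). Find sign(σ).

Orbit of 1 under x↦31x: [1, 31, 26, 36, 16]… (length divides ord_55(31)).
15 cycles of lengths [5, 5, 5, 5, 5, 5, 5, 5, 5, 5, 1, 1, 1, 1, 1].
With 15 cycles on 55 points, sign = (−1)^{55−15} = +1.
The Jacobi symbol (31|55) = +1 (Zolotarev) agrees.

+1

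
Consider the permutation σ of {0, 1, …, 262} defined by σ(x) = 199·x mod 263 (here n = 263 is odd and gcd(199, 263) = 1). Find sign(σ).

Trace 54: π^k(54) = [54, 226, 1, 199, 151, 67, 183] for k=0..6.
Cycle type of π: 262 + 1; total 2 cycles.
Σ(ℓ_i−1) = 263−2 = 261; sign = (−1)^261 = -1.

-1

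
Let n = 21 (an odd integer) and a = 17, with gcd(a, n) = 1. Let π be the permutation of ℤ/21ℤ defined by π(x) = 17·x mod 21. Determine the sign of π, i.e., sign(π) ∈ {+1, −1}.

Trace 4: π^k(4) = [4, 5, 1, 17, 16, 20] for k=0..5.
Decompose π into cycles: lengths [6, 6, 6, 2, 1] (5 cycles, including the fixed point 0).
Σ(ℓ_i−1) = 21−5 = 16; sign = (−1)^16 = +1.
Zolotarev: (17|21) = +1, matching the cycle-count sign.

+1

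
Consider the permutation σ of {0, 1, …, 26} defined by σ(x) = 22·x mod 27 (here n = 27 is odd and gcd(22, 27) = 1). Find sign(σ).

+1

Start at x=16: 16 → 1 → 22 → 25 → 10 → 4 → 7 → … (one orbit).
π_22 has 7 disjoint cycles with lengths [9, 9, 3, 3, 1, 1, 1] on {0,…,26}.
Σ(ℓ_i−1) = 27−7 = 20; sign = (−1)^20 = +1.
Zolotarev: (22|27) = +1, matching the cycle-count sign.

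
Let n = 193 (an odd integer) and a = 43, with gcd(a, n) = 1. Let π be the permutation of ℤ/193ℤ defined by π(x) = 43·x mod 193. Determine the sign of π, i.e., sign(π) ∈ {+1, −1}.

Trace 150: π^k(150) = [150, 81, 9, 1, 43, 112, 184] for k=0..6.
Decompose π into cycles: lengths [8, 8, 8, 8, 8, 8, 8, 8, 8, 8, 8, 8, 8, 8, 8, 8, 8, 8, 8, 8, 8, 8, 8, 8, 1] (25 cycles, including the fixed point 0).
n − c = 193 − 25 = 168; sign = (−1)^168 = +1.

+1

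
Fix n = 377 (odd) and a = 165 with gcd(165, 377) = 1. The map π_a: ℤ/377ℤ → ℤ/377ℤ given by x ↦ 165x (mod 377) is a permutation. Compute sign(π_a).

Orbit of 165 under x↦165x: [165, 81, 170, 152, 198, 248, 204]… (length divides ord_377(165)).
Cycle lengths of π_165 on ℤ/377ℤ: [21, 21, 21, 21, 21, 21, 21, 21, 21, 21, 21, 21, 21, 21, 21, 21, 7, 7, 7, 7, 3, 3, 3, 3, 1]; 25 cycles in total.
Σ(ℓ_i−1) = 377−25 = 352; sign = (−1)^352 = +1.

+1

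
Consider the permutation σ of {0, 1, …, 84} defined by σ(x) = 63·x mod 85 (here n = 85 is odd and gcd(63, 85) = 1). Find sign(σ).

+1

Orbit of 1 under x↦63x: [1, 63, 59, 62, 81, 3, 19]… (length divides ord_85(63)).
π_63 has 7 disjoint cycles with lengths [16, 16, 16, 16, 16, 4, 1] on {0,…,84}.
7 cycles on 85: each ℓ→(−1)^(ℓ−1), product (−1)^78 = +1.
(63|85)_J = +1 (Zolotarev's lemma cross-check).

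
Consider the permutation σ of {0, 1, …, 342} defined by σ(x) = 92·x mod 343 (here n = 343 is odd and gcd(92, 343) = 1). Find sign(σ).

Orbit of 106 under x↦92x: [106, 148, 239, 36, 225, 120, 64]… (length divides ord_343(92)).
The orbit structure of x ↦ 92x mod 343: 19 orbits of sizes [49, 49, 49, 49, 49, 49, 7, 7, 7, 7, 7, 7, 1, 1, 1, 1, 1, 1, 1].
343 − 19 = 324 transpositions; sign(π) = (−1)^324 = +1.
Via Zolotarev, sign(π_{92}) = (92|343) = +1.

+1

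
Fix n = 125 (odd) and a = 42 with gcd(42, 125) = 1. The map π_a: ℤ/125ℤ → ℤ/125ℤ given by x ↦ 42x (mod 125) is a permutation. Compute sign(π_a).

Start at x=113: 113 → 121 → 82 → 69 → 23 → 91 → 72 → … (one orbit).
Cycle lengths of π_42 on ℤ/125ℤ: [100, 20, 4, 1]; 4 cycles in total.
n − c = 125 − 4 = 121; sign = (−1)^121 = -1.
(42|125)_J = -1 (Zolotarev's lemma cross-check).

-1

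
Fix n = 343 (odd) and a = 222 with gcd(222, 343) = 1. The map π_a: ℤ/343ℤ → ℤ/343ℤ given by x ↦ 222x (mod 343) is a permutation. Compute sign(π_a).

-1

Orbit of 17 under x↦222x: [17, 1, 222, 235, 34, 2, 101]… (length divides ord_343(222)).
The orbit structure of x ↦ 222x mod 343: 4 orbits of sizes [294, 42, 6, 1].
sign(π) = (−1)^{n − #cycles} = (−1)^{343−4} = (−1)^339 = -1.
The Jacobi symbol (222|343) = -1 (Zolotarev) agrees.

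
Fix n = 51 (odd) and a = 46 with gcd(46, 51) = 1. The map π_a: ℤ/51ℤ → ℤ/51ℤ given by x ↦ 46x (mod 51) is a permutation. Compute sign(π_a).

-1

Orbit of 28 under x↦46x: [28, 13, 37, 19, 7, 16, 22]… (length divides ord_51(46)).
Cycle lengths of π_46 on ℤ/51ℤ: [16, 16, 16, 1, 1, 1]; 6 cycles in total.
Σ(ℓ_i−1) = 51−6 = 45; sign = (−1)^45 = -1.
Via Zolotarev, sign(π_{46}) = (46|51) = -1.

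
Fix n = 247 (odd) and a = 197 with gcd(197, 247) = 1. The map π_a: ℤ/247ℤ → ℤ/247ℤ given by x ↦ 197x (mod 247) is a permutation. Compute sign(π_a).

Orbit of 96 under x↦197x: [96, 140, 163, 1, 197, 30, 229]… (length divides ord_247(197)).
Decompose π into cycles: lengths [12, 12, 12, 12, 12, 12, 12, 12, 12, 12, 12, 12, 12, 12, 12, 12, 12, 12, 12, 3, 3, 3, 3, 3, 3, 1] (26 cycles, including the fixed point 0).
26 cycles on 247: each ℓ→(−1)^(ℓ−1), product (−1)^221 = -1.
(197|247)_J = -1 (Zolotarev's lemma cross-check).

-1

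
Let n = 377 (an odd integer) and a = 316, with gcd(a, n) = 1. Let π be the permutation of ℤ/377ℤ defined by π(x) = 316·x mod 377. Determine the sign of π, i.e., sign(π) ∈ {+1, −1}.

-1

Trace 165: π^k(165) = [165, 114, 209, 69, 315, 12, 22] for k=0..6.
Cycle lengths of π_316 on ℤ/377ℤ: [84, 84, 84, 84, 28, 6, 6, 1]; 8 cycles in total.
With 8 cycles on 377 points, sign = (−1)^{377−8} = -1.
Via Zolotarev, sign(π_{316}) = (316|377) = -1.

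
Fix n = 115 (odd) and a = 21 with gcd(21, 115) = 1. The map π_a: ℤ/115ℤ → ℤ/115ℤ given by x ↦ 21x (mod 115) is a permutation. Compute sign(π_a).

-1

Trace 71: π^k(71) = [71, 111, 31, 76, 101, 51, 36] for k=0..6.
Cycle type of π: 22×5 + 1×5; total 10 cycles.
Σ(ℓ_i−1) = 115−10 = 105; sign = (−1)^105 = -1.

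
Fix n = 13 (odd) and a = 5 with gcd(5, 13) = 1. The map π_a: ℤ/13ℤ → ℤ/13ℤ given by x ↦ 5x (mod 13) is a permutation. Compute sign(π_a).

Start at x=12: 12 → 8 → 1 → 5 → 12 (one orbit).
4 cycles of lengths [4, 4, 4, 1].
With 4 cycles on 13 points, sign = (−1)^{13−4} = -1.
Check: (5/13) = -1 by Zolotarev.

-1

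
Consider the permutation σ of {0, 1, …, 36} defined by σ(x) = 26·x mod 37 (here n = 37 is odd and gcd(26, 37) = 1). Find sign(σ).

+1

Orbit of 10 under x↦26x: [10, 1, 26]… (length divides ord_37(26)).
13 cycles of lengths [3, 3, 3, 3, 3, 3, 3, 3, 3, 3, 3, 3, 1].
Σ(ℓ_i−1) = 37−13 = 24; sign = (−1)^24 = +1.
(26|37)_J = +1 (Zolotarev's lemma cross-check).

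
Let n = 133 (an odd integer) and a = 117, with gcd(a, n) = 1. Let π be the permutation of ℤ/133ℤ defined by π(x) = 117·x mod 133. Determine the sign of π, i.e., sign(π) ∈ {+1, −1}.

+1

Trace 129: π^k(129) = [129, 64, 40, 25, 132, 16, 10] for k=0..6.
π_117 has 9 disjoint cycles with lengths [18, 18, 18, 18, 18, 18, 18, 6, 1] on {0,…,132}.
9 cycles on 133: each ℓ→(−1)^(ℓ−1), product (−1)^124 = +1.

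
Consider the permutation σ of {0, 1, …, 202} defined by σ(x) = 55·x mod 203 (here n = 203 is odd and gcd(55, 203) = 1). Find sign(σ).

Trace 71: π^k(71) = [71, 48, 1, 55, 183, 118, 197] for k=0..6.
Cycle lengths of π_55 on ℤ/203ℤ: [28, 28, 28, 28, 28, 28, 28, 2, 2, 2, 1]; 11 cycles in total.
11 cycles on 203: each ℓ→(−1)^(ℓ−1), product (−1)^192 = +1.
Check: (55/203) = +1 by Zolotarev.

+1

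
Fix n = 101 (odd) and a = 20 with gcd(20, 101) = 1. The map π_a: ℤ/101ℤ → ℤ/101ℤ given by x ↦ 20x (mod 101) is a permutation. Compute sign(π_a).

Orbit of 4 under x↦20x: [4, 80, 85, 84, 64, 68, 47]… (length divides ord_101(20)).
3 cycles of lengths [50, 50, 1].
sign(π) = (−1)^{n − #cycles} = (−1)^{101−3} = (−1)^98 = +1.

+1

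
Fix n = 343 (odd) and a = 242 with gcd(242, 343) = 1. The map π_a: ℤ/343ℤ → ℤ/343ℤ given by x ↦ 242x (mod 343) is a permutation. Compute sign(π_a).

Start at x=22: 22 → 179 → 100 → 190 → 18 → 240 → 113 → … (one orbit).
The orbit structure of x ↦ 242x mod 343: 7 orbits of sizes [147, 147, 21, 21, 3, 3, 1].
343 − 7 = 336 transpositions; sign(π) = (−1)^336 = +1.
Zolotarev: (242|343) = +1, matching the cycle-count sign.

+1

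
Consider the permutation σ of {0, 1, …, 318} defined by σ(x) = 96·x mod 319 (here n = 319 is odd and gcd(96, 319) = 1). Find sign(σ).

-1

Orbit of 262 under x↦96x: [262, 270, 81, 120, 36, 266, 16]… (length divides ord_319(96)).
8 cycles of lengths [70, 70, 70, 70, 14, 14, 10, 1].
n − c = 319 − 8 = 311; sign = (−1)^311 = -1.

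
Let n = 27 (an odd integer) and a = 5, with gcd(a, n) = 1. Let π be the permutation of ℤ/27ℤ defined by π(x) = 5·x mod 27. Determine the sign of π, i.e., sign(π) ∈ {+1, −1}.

-1

Orbit of 25 under x↦5x: [25, 17, 4, 20, 19, 14, 16]… (length divides ord_27(5)).
4 cycles of lengths [18, 6, 2, 1].
27 − 4 = 23 transpositions; sign(π) = (−1)^23 = -1.
Zolotarev: (5|27) = -1, matching the cycle-count sign.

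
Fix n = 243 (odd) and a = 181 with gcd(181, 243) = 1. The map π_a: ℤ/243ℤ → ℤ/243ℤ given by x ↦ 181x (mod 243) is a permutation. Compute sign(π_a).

+1

Orbit of 19 under x↦181x: [19, 37, 136, 73, 91, 190, 127]… (length divides ord_243(181)).
Cycle lengths of π_181 on ℤ/243ℤ: [27, 27, 27, 27, 27, 27, 9, 9, 9, 9, 9, 9, 3, 3, 3, 3, 3, 3, 1, 1, 1, 1, 1, 1, 1, 1, 1]; 27 cycles in total.
With 27 cycles on 243 points, sign = (−1)^{243−27} = +1.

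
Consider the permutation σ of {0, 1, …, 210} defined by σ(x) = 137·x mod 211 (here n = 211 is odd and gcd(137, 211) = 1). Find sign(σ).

+1

Start at x=14: 14 → 19 → 71 → 21 → 134 → 1 → 137 → … (one orbit).
Cycle type of π: 15×14 + 1; total 15 cycles.
sign(π) = (−1)^{n − #cycles} = (−1)^{211−15} = (−1)^196 = +1.
Via Zolotarev, sign(π_{137}) = (137|211) = +1.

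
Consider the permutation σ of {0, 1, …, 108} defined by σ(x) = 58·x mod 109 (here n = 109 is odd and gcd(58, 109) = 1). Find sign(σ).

-1

Start at x=26: 26 → 91 → 46 → 52 → 73 → 92 → 104 → … (one orbit).
Cycle lengths of π_58 on ℤ/109ℤ: [108, 1]; 2 cycles in total.
sign(π) = (−1)^{n − #cycles} = (−1)^{109−2} = (−1)^107 = -1.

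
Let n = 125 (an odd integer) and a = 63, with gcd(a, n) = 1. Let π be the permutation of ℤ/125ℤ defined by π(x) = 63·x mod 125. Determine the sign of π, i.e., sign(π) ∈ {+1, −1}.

-1

Orbit of 12 under x↦63x: [12, 6, 3, 64, 32, 16, 8]… (length divides ord_125(63)).
The orbit structure of x ↦ 63x mod 125: 4 orbits of sizes [100, 20, 4, 1].
Σ(ℓ_i−1) = 125−4 = 121; sign = (−1)^121 = -1.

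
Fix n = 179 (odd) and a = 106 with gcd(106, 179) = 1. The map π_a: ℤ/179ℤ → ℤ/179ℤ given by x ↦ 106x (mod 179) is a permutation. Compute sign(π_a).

+1

Start at x=51: 51 → 36 → 57 → 135 → 169 → 14 → 52 → … (one orbit).
Decompose π into cycles: lengths [89, 89, 1] (3 cycles, including the fixed point 0).
With 3 cycles on 179 points, sign = (−1)^{179−3} = +1.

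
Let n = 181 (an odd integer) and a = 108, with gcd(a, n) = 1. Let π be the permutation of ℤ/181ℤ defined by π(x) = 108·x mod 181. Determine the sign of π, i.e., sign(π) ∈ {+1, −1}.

Orbit of 116 under x↦108x: [116, 39, 49, 43, 119, 1, 108]… (length divides ord_181(108)).
Cycle lengths of π_108 on ℤ/181ℤ: [18, 18, 18, 18, 18, 18, 18, 18, 18, 18, 1]; 11 cycles in total.
n − c = 181 − 11 = 170; sign = (−1)^170 = +1.
Via Zolotarev, sign(π_{108}) = (108|181) = +1.

+1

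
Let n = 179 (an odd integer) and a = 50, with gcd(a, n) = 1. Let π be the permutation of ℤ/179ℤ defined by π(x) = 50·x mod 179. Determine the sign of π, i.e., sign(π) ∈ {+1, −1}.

Trace 51: π^k(51) = [51, 44, 52, 94, 46, 152, 82] for k=0..6.
Decompose π into cycles: lengths [178, 1] (2 cycles, including the fixed point 0).
With 2 cycles on 179 points, sign = (−1)^{179−2} = -1.
(50|179)_J = -1 (Zolotarev's lemma cross-check).

-1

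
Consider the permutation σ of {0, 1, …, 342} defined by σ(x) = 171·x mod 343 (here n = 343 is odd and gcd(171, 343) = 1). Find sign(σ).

-1

Trace 340: π^k(340) = [340, 173, 85, 129, 107, 118, 284] for k=0..6.
Cycle type of π: 294 + 42 + 6 + 1; total 4 cycles.
n − c = 343 − 4 = 339; sign = (−1)^339 = -1.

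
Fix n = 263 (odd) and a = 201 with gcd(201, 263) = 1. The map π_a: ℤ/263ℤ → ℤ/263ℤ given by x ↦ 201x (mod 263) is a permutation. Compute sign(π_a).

-1

Orbit of 130 under x↦201x: [130, 93, 20, 75, 84, 52, 195]… (length divides ord_263(201)).
Cycle type of π: 262 + 1; total 2 cycles.
sign(π) = (−1)^{n − #cycles} = (−1)^{263−2} = (−1)^261 = -1.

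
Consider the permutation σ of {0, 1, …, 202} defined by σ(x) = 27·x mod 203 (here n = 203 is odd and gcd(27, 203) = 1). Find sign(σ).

+1

Orbit of 118 under x↦27x: [118, 141, 153, 71, 90, 197, 41]… (length divides ord_203(27)).
11 cycles of lengths [28, 28, 28, 28, 28, 28, 28, 2, 2, 2, 1].
With 11 cycles on 203 points, sign = (−1)^{203−11} = +1.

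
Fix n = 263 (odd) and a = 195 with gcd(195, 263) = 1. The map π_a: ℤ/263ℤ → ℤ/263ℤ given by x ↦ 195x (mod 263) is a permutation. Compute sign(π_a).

Start at x=171: 171 → 207 → 126 → 111 → 79 → 151 → 252 → … (one orbit).
Decompose π into cycles: lengths [262, 1] (2 cycles, including the fixed point 0).
263 − 2 = 261 transpositions; sign(π) = (−1)^261 = -1.
Via Zolotarev, sign(π_{195}) = (195|263) = -1.

-1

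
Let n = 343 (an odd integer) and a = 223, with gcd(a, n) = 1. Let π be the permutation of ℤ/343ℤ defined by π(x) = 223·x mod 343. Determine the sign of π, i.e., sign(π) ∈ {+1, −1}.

Trace 134: π^k(134) = [134, 41, 225, 97, 22, 104, 211] for k=0..6.
The orbit structure of x ↦ 223x mod 343: 10 orbits of sizes [98, 98, 98, 14, 14, 14, 2, 2, 2, 1].
n − c = 343 − 10 = 333; sign = (−1)^333 = -1.
Check: (223/343) = -1 by Zolotarev.

-1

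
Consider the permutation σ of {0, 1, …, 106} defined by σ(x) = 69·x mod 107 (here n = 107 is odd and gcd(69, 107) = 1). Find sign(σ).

+1

Trace 36: π^k(36) = [36, 23, 89, 42, 9, 86, 49] for k=0..6.
Cycle type of π: 53×2 + 1; total 3 cycles.
3 cycles on 107: each ℓ→(−1)^(ℓ−1), product (−1)^104 = +1.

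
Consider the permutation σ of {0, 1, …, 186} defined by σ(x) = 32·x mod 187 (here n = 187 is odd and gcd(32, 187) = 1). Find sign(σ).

Trace 89: π^k(89) = [89, 43, 67, 87, 166, 76, 1] for k=0..6.
Cycle type of π: 8×22 + 2×5 + 1; total 28 cycles.
With 28 cycles on 187 points, sign = (−1)^{187−28} = -1.

-1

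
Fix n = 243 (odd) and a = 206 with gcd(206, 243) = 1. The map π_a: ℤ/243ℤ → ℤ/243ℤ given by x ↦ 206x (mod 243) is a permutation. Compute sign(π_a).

-1

Orbit of 208 under x↦206x: [208, 80, 199, 170, 28, 179, 181]… (length divides ord_243(206)).
14 cycles of lengths [54, 54, 54, 18, 18, 18, 6, 6, 6, 2, 2, 2, 2, 1].
sign(π) = (−1)^{n − #cycles} = (−1)^{243−14} = (−1)^229 = -1.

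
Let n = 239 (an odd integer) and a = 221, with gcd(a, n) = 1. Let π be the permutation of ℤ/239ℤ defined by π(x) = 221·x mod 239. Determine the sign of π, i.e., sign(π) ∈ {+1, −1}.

Orbit of 180 under x↦221x: [180, 106, 4, 167, 101, 94, 220]… (length divides ord_239(221)).
Decompose π into cycles: lengths [238, 1] (2 cycles, including the fixed point 0).
With 2 cycles on 239 points, sign = (−1)^{239−2} = -1.

-1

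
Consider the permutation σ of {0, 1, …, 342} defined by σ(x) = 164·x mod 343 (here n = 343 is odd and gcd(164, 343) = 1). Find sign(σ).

Orbit of 338 under x↦164x: [338, 209, 319, 180, 22, 178, 37]… (length divides ord_343(164)).
Cycle lengths of π_164 on ℤ/343ℤ: [294, 42, 6, 1]; 4 cycles in total.
With 4 cycles on 343 points, sign = (−1)^{343−4} = -1.
Check: (164/343) = -1 by Zolotarev.

-1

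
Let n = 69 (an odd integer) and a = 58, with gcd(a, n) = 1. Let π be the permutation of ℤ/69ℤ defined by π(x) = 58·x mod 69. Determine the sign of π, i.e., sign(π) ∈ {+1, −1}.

Trace 58: π^k(58) = [58, 52, 49, 13, 64, 55, 16] for k=0..6.
9 cycles of lengths [11, 11, 11, 11, 11, 11, 1, 1, 1].
With 9 cycles on 69 points, sign = (−1)^{69−9} = +1.

+1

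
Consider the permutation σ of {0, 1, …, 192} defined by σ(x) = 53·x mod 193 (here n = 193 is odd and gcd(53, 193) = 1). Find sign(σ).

Orbit of 105 under x↦53x: [105, 161, 41, 50, 141, 139, 33]… (length divides ord_193(53)).
Cycle lengths of π_53 on ℤ/193ℤ: [192, 1]; 2 cycles in total.
sign(π) = (−1)^{n − #cycles} = (−1)^{193−2} = (−1)^191 = -1.
Zolotarev: (53|193) = -1, matching the cycle-count sign.

-1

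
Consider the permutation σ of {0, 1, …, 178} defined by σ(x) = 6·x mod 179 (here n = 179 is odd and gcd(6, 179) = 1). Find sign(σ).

Orbit of 32 under x↦6x: [32, 13, 78, 110, 123, 22, 132]… (length divides ord_179(6)).
Cycle type of π: 178 + 1; total 2 cycles.
With 2 cycles on 179 points, sign = (−1)^{179−2} = -1.
(6|179)_J = -1 (Zolotarev's lemma cross-check).

-1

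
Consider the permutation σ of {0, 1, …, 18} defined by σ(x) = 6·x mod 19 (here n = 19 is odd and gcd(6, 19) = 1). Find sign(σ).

+1

Orbit of 6 under x↦6x: [6, 17, 7, 4, 5, 11, 9]… (length divides ord_19(6)).
Cycle lengths of π_6 on ℤ/19ℤ: [9, 9, 1]; 3 cycles in total.
19 − 3 = 16 transpositions; sign(π) = (−1)^16 = +1.
Zolotarev: (6|19) = +1, matching the cycle-count sign.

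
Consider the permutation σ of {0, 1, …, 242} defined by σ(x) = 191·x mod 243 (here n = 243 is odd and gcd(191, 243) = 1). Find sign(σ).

-1

Orbit of 91 under x↦191x: [91, 128, 148, 80, 214, 50, 73]… (length divides ord_243(191)).
6 cycles of lengths [162, 54, 18, 6, 2, 1].
n − c = 243 − 6 = 237; sign = (−1)^237 = -1.
Check: (191/243) = -1 by Zolotarev.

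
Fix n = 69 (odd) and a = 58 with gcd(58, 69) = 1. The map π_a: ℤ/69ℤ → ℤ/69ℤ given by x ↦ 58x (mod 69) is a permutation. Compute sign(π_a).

+1

Start at x=1: 1 → 58 → 52 → 49 → 13 → 64 → 55 → … (one orbit).
9 cycles of lengths [11, 11, 11, 11, 11, 11, 1, 1, 1].
sign(π) = (−1)^{n − #cycles} = (−1)^{69−9} = (−1)^60 = +1.
(58|69)_J = +1 (Zolotarev's lemma cross-check).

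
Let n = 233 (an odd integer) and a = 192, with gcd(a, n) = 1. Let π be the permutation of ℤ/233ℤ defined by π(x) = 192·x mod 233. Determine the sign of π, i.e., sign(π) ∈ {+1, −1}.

Orbit of 206 under x↦192x: [206, 175, 48, 129, 70, 159, 5]… (length divides ord_233(192)).
Decompose π into cycles: lengths [232, 1] (2 cycles, including the fixed point 0).
sign(π) = (−1)^{n − #cycles} = (−1)^{233−2} = (−1)^231 = -1.
(192|233)_J = -1 (Zolotarev's lemma cross-check).

-1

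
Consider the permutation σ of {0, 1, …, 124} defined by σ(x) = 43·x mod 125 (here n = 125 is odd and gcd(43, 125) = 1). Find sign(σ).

Orbit of 124 under x↦43x: [124, 82, 26, 118, 74, 57, 76]… (length divides ord_125(43)).
The orbit structure of x ↦ 43x mod 125: 12 orbits of sizes [20, 20, 20, 20, 20, 4, 4, 4, 4, 4, 4, 1].
sign(π) = (−1)^{n − #cycles} = (−1)^{125−12} = (−1)^113 = -1.

-1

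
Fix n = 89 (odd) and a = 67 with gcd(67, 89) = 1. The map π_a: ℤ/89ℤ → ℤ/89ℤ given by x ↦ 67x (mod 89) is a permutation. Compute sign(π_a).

+1

Orbit of 4 under x↦67x: [4, 1, 67, 39, 32, 8, 2]… (length divides ord_89(67)).
Decompose π into cycles: lengths [11, 11, 11, 11, 11, 11, 11, 11, 1] (9 cycles, including the fixed point 0).
sign(π) = (−1)^{n − #cycles} = (−1)^{89−9} = (−1)^80 = +1.
The Jacobi symbol (67|89) = +1 (Zolotarev) agrees.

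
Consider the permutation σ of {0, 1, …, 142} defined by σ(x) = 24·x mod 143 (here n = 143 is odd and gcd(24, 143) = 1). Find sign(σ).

Orbit of 69 under x↦24x: [69, 83, 133, 46, 103, 41, 126]… (length divides ord_143(24)).
The orbit structure of x ↦ 24x mod 143: 5 orbits of sizes [60, 60, 12, 10, 1].
5 cycles on 143: each ℓ→(−1)^(ℓ−1), product (−1)^138 = +1.
The Jacobi symbol (24|143) = +1 (Zolotarev) agrees.

+1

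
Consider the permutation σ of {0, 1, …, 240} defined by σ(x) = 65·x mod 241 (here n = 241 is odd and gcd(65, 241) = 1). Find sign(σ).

-1

Trace 211: π^k(211) = [211, 219, 16, 76, 120, 88, 177] for k=0..6.
Decompose π into cycles: lengths [48, 48, 48, 48, 48, 1] (6 cycles, including the fixed point 0).
sign(π) = (−1)^{n − #cycles} = (−1)^{241−6} = (−1)^235 = -1.
Zolotarev: (65|241) = -1, matching the cycle-count sign.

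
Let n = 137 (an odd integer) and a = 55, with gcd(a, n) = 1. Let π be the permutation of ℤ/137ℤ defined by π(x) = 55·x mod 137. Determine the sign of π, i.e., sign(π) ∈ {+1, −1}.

Trace 78: π^k(78) = [78, 43, 36, 62, 122, 134, 109] for k=0..6.
Cycle lengths of π_55 on ℤ/137ℤ: [136, 1]; 2 cycles in total.
137 − 2 = 135 transpositions; sign(π) = (−1)^135 = -1.
Via Zolotarev, sign(π_{55}) = (55|137) = -1.

-1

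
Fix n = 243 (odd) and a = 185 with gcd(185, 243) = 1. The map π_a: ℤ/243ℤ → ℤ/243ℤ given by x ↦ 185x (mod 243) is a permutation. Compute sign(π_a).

-1

Orbit of 73 under x↦185x: [73, 140, 142, 26, 193, 227, 199]… (length divides ord_243(185)).
π_185 has 6 disjoint cycles with lengths [162, 54, 18, 6, 2, 1] on {0,…,242}.
With 6 cycles on 243 points, sign = (−1)^{243−6} = -1.
Via Zolotarev, sign(π_{185}) = (185|243) = -1.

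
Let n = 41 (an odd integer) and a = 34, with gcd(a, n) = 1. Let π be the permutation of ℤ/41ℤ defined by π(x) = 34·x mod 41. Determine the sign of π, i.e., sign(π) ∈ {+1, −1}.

-1

Trace 12: π^k(12) = [12, 39, 14, 25, 30, 36, 35] for k=0..6.
π_34 has 2 disjoint cycles with lengths [40, 1] on {0,…,40}.
Σ(ℓ_i−1) = 41−2 = 39; sign = (−1)^39 = -1.
The Jacobi symbol (34|41) = -1 (Zolotarev) agrees.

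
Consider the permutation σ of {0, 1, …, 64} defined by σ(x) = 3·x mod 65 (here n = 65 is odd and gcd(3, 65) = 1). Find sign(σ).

Orbit of 9 under x↦3x: [9, 27, 16, 48, 14, 42, 61]… (length divides ord_65(3)).
10 cycles of lengths [12, 12, 12, 12, 4, 3, 3, 3, 3, 1].
n − c = 65 − 10 = 55; sign = (−1)^55 = -1.
Via Zolotarev, sign(π_{3}) = (3|65) = -1.

-1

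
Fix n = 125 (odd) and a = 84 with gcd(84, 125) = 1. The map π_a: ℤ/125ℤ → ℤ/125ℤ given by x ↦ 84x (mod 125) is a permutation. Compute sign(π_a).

+1

Start at x=106: 106 → 29 → 61 → 124 → 41 → 69 → 46 → … (one orbit).
Cycle type of π: 50×2 + 10×2 + 2×2 + 1; total 7 cycles.
7 cycles on 125: each ℓ→(−1)^(ℓ−1), product (−1)^118 = +1.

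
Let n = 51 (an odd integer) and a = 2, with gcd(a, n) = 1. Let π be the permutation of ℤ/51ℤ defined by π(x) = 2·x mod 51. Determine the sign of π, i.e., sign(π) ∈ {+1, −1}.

Trace 1: π^k(1) = [1, 2, 4, 8, 16, 32, 13] for k=0..6.
8 cycles of lengths [8, 8, 8, 8, 8, 8, 2, 1].
Σ(ℓ_i−1) = 51−8 = 43; sign = (−1)^43 = -1.
(2|51)_J = -1 (Zolotarev's lemma cross-check).

-1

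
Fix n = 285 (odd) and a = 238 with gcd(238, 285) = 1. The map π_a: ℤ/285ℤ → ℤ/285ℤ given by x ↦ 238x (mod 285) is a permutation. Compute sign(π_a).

+1

Start at x=148: 148 → 169 → 37 → 256 → 223 → 64 → 127 → … (one orbit).
Decompose π into cycles: lengths [36, 36, 36, 36, 36, 36, 18, 18, 18, 4, 4, 4, 1, 1, 1] (15 cycles, including the fixed point 0).
n − c = 285 − 15 = 270; sign = (−1)^270 = +1.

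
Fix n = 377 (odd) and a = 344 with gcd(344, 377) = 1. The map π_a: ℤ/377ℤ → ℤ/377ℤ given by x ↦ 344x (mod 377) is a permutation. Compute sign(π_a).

Trace 30: π^k(30) = [30, 141, 248, 110, 140, 281, 152] for k=0..6.
Decompose π into cycles: lengths [84, 84, 84, 84, 12, 7, 7, 7, 7, 1] (10 cycles, including the fixed point 0).
n − c = 377 − 10 = 367; sign = (−1)^367 = -1.

-1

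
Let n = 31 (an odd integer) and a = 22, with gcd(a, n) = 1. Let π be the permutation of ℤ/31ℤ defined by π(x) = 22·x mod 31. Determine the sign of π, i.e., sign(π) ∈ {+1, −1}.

-1

Trace 30: π^k(30) = [30, 9, 12, 16, 11, 25, 23] for k=0..6.
π_22 has 2 disjoint cycles with lengths [30, 1] on {0,…,30}.
sign(π) = (−1)^{n − #cycles} = (−1)^{31−2} = (−1)^29 = -1.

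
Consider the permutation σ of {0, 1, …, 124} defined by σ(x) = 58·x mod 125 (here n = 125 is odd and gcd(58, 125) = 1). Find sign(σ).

-1

Trace 33: π^k(33) = [33, 39, 12, 71, 118, 94, 77] for k=0..6.
The orbit structure of x ↦ 58x mod 125: 4 orbits of sizes [100, 20, 4, 1].
4 cycles on 125: each ℓ→(−1)^(ℓ−1), product (−1)^121 = -1.
Via Zolotarev, sign(π_{58}) = (58|125) = -1.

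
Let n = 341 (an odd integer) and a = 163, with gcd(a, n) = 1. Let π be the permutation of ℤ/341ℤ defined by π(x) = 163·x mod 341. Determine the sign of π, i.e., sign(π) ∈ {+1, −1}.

Start at x=47: 47 → 159 → 1 → 163 → 312 → 47 (one orbit).
The orbit structure of x ↦ 163x mod 341: 69 orbits of sizes [5, 5, 5, 5, 5, 5, 5, 5, 5, 5, 5, 5, 5, 5, 5, 5, 5, 5, 5, 5, 5, 5, 5, 5, 5, 5, 5, 5, 5, 5, 5, 5, 5, 5, 5, 5, 5, 5, 5, 5, 5, 5, 5, 5, 5, 5, 5, 5, 5, 5, 5, 5, 5, 5, 5, 5, 5, 5, 5, 5, 5, 5, 5, 5, 5, 5, 5, 5, 1].
Σ(ℓ_i−1) = 341−69 = 272; sign = (−1)^272 = +1.

+1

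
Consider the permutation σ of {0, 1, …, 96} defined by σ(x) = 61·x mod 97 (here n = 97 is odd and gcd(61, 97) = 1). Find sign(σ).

Trace 35: π^k(35) = [35, 1, 61] for k=0..2.
Cycle lengths of π_61 on ℤ/97ℤ: [3, 3, 3, 3, 3, 3, 3, 3, 3, 3, 3, 3, 3, 3, 3, 3, 3, 3, 3, 3, 3, 3, 3, 3, 3, 3, 3, 3, 3, 3, 3, 3, 1]; 33 cycles in total.
n − c = 97 − 33 = 64; sign = (−1)^64 = +1.
Check: (61/97) = +1 by Zolotarev.

+1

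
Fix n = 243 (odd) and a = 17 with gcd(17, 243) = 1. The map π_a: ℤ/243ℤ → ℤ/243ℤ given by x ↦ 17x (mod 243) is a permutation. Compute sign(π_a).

-1

Start at x=154: 154 → 188 → 37 → 143 → 1 → 17 → 46 → … (one orbit).
Decompose π into cycles: lengths [54, 54, 54, 18, 18, 18, 6, 6, 6, 2, 2, 2, 2, 1] (14 cycles, including the fixed point 0).
With 14 cycles on 243 points, sign = (−1)^{243−14} = -1.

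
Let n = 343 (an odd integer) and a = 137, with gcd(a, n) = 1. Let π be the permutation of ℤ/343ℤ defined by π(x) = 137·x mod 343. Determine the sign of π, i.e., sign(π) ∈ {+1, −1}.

+1

Orbit of 163 under x↦137x: [163, 36, 130, 317, 211, 95, 324]… (length divides ord_343(137)).
Cycle lengths of π_137 on ℤ/343ℤ: [147, 147, 21, 21, 3, 3, 1]; 7 cycles in total.
sign(π) = (−1)^{n − #cycles} = (−1)^{343−7} = (−1)^336 = +1.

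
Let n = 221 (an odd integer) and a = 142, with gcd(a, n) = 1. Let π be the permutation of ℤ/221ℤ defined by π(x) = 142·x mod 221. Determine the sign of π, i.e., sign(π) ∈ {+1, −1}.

-1

Start at x=207: 207 → 1 → 142 → 53 → 12 → 157 → 194 → … (one orbit).
20 cycles of lengths [16, 16, 16, 16, 16, 16, 16, 16, 16, 16, 16, 16, 16, 2, 2, 2, 2, 2, 2, 1].
sign(π) = (−1)^{n − #cycles} = (−1)^{221−20} = (−1)^201 = -1.
Check: (142/221) = -1 by Zolotarev.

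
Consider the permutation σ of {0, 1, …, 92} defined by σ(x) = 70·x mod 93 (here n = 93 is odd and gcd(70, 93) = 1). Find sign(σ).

Orbit of 64 under x↦70x: [64, 16, 4, 1, 70]… (length divides ord_93(70)).
The orbit structure of x ↦ 70x mod 93: 21 orbits of sizes [5, 5, 5, 5, 5, 5, 5, 5, 5, 5, 5, 5, 5, 5, 5, 5, 5, 5, 1, 1, 1].
n − c = 93 − 21 = 72; sign = (−1)^72 = +1.
Check: (70/93) = +1 by Zolotarev.

+1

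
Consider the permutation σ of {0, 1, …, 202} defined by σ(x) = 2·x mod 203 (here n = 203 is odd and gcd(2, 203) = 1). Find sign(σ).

-1

Trace 121: π^k(121) = [121, 39, 78, 156, 109, 15, 30] for k=0..6.
The orbit structure of x ↦ 2x mod 203: 6 orbits of sizes [84, 84, 28, 3, 3, 1].
n − c = 203 − 6 = 197; sign = (−1)^197 = -1.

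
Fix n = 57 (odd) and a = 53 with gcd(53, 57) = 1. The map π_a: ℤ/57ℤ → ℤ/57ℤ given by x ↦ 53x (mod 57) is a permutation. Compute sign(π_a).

+1

Start at x=7: 7 → 29 → 55 → 8 → 25 → 14 → 1 → … (one orbit).
Cycle lengths of π_53 on ℤ/57ℤ: [18, 18, 18, 2, 1]; 5 cycles in total.
n − c = 57 − 5 = 52; sign = (−1)^52 = +1.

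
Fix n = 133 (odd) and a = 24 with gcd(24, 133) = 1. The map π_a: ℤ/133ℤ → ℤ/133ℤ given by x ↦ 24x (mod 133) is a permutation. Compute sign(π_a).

Start at x=1: 1 → 24 → 44 → 125 → 74 → 47 → 64 → … (one orbit).
Decompose π into cycles: lengths [18, 18, 18, 18, 18, 18, 9, 9, 6, 1] (10 cycles, including the fixed point 0).
n − c = 133 − 10 = 123; sign = (−1)^123 = -1.

-1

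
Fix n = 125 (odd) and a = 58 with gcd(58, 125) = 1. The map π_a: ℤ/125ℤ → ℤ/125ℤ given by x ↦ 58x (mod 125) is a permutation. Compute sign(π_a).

-1

Trace 24: π^k(24) = [24, 17, 111, 63, 29, 57, 56] for k=0..6.
Cycle lengths of π_58 on ℤ/125ℤ: [100, 20, 4, 1]; 4 cycles in total.
125 − 4 = 121 transpositions; sign(π) = (−1)^121 = -1.
The Jacobi symbol (58|125) = -1 (Zolotarev) agrees.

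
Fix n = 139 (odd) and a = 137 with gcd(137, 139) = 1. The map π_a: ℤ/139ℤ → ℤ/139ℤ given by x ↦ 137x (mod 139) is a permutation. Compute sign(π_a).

Trace 96: π^k(96) = [96, 86, 106, 66, 7, 125, 28] for k=0..6.
π_137 has 3 disjoint cycles with lengths [69, 69, 1] on {0,…,138}.
Σ(ℓ_i−1) = 139−3 = 136; sign = (−1)^136 = +1.
The Jacobi symbol (137|139) = +1 (Zolotarev) agrees.

+1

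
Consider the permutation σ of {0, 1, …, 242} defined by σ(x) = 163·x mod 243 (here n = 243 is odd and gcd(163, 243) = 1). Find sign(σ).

Start at x=163: 163 → 82 → 1 → 163 (one orbit).
135 cycles of lengths [3, 3, 3, 3, 3, 3, 3, 3, 3, 3, 3, 3, 3, 3, 3, 3, 3, 3, 3, 3, 3, 3, 3, 3, 3, 3, 3, 3, 3, 3, 3, 3, 3, 3, 3, 3, 3, 3, 3, 3, 3, 3, 3, 3, 3, 3, 3, 3, 3, 3, 3, 3, 3, 3, 1, 1, 1, 1, 1, 1, 1, 1, 1, 1, 1, 1, 1, 1, 1, 1, 1, 1, 1, 1, 1, 1, 1, 1, 1, 1, 1, 1, 1, 1, 1, 1, 1, 1, 1, 1, 1, 1, 1, 1, 1, 1, 1, 1, 1, 1, 1, 1, 1, 1, 1, 1, 1, 1, 1, 1, 1, 1, 1, 1, 1, 1, 1, 1, 1, 1, 1, 1, 1, 1, 1, 1, 1, 1, 1, 1, 1, 1, 1, 1, 1].
sign(π) = (−1)^{n − #cycles} = (−1)^{243−135} = (−1)^108 = +1.
Via Zolotarev, sign(π_{163}) = (163|243) = +1.

+1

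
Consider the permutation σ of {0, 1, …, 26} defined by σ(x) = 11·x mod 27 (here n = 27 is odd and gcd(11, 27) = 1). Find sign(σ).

-1

Orbit of 20 under x↦11x: [20, 4, 17, 25, 5, 1, 11]… (length divides ord_27(11)).
Decompose π into cycles: lengths [18, 6, 2, 1] (4 cycles, including the fixed point 0).
With 4 cycles on 27 points, sign = (−1)^{27−4} = -1.
(11|27)_J = -1 (Zolotarev's lemma cross-check).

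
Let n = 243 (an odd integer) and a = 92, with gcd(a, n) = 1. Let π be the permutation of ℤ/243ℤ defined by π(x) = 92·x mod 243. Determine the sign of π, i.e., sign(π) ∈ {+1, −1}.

Trace 88: π^k(88) = [88, 77, 37, 2, 184, 161, 232] for k=0..6.
Cycle type of π: 162 + 54 + 18 + 6 + 2 + 1; total 6 cycles.
6 cycles on 243: each ℓ→(−1)^(ℓ−1), product (−1)^237 = -1.
(92|243)_J = -1 (Zolotarev's lemma cross-check).

-1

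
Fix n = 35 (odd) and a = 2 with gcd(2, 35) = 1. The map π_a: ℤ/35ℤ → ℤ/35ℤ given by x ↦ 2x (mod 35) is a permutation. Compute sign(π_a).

-1

Orbit of 32 under x↦2x: [32, 29, 23, 11, 22, 9, 18]… (length divides ord_35(2)).
6 cycles of lengths [12, 12, 4, 3, 3, 1].
6 cycles on 35: each ℓ→(−1)^(ℓ−1), product (−1)^29 = -1.
Via Zolotarev, sign(π_{2}) = (2|35) = -1.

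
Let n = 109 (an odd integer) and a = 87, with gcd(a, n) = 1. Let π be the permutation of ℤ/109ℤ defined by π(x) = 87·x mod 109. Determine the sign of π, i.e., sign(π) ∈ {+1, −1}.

+1

Start at x=97: 97 → 46 → 78 → 28 → 38 → 36 → 80 → … (one orbit).
3 cycles of lengths [54, 54, 1].
3 cycles on 109: each ℓ→(−1)^(ℓ−1), product (−1)^106 = +1.
The Jacobi symbol (87|109) = +1 (Zolotarev) agrees.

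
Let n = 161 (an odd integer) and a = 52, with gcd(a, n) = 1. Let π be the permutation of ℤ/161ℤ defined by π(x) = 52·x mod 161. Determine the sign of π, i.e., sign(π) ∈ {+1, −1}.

Trace 12: π^k(12) = [12, 141, 87, 16, 27, 116, 75] for k=0..6.
Decompose π into cycles: lengths [66, 66, 11, 11, 6, 1] (6 cycles, including the fixed point 0).
n − c = 161 − 6 = 155; sign = (−1)^155 = -1.
Via Zolotarev, sign(π_{52}) = (52|161) = -1.

-1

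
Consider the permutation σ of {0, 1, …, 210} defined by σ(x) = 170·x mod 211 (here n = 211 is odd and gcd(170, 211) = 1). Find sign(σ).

+1

Orbit of 79 under x↦170x: [79, 137, 80, 96, 73, 172, 122]… (length divides ord_211(170)).
Cycle lengths of π_170 on ℤ/211ℤ: [105, 105, 1]; 3 cycles in total.
sign(π) = (−1)^{n − #cycles} = (−1)^{211−3} = (−1)^208 = +1.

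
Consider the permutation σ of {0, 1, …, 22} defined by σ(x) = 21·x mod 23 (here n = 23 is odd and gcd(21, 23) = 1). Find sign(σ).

Orbit of 12 under x↦21x: [12, 22, 2, 19, 8, 7, 9]… (length divides ord_23(21)).
Decompose π into cycles: lengths [22, 1] (2 cycles, including the fixed point 0).
Σ(ℓ_i−1) = 23−2 = 21; sign = (−1)^21 = -1.

-1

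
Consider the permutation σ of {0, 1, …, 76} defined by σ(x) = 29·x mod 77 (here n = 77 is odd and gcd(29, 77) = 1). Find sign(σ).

Orbit of 57 under x↦29x: [57, 36, 43, 15, 50, 64, 8]… (length divides ord_77(29)).
Cycle lengths of π_29 on ℤ/77ℤ: [10, 10, 10, 10, 10, 10, 10, 1, 1, 1, 1, 1, 1, 1]; 14 cycles in total.
77 − 14 = 63 transpositions; sign(π) = (−1)^63 = -1.

-1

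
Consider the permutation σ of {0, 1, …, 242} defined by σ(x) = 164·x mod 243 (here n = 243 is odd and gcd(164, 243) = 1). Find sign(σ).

Start at x=184: 184 → 44 → 169 → 14 → 109 → 137 → 112 → … (one orbit).
π_164 has 6 disjoint cycles with lengths [162, 54, 18, 6, 2, 1] on {0,…,242}.
Σ(ℓ_i−1) = 243−6 = 237; sign = (−1)^237 = -1.
The Jacobi symbol (164|243) = -1 (Zolotarev) agrees.

-1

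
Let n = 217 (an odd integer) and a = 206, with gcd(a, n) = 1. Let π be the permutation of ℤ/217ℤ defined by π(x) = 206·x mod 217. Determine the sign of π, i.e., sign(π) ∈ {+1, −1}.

-1

Trace 152: π^k(152) = [152, 64, 164, 149, 97, 18, 19] for k=0..6.
Cycle type of π: 30×6 + 15×2 + 6 + 1; total 10 cycles.
n − c = 217 − 10 = 207; sign = (−1)^207 = -1.
The Jacobi symbol (206|217) = -1 (Zolotarev) agrees.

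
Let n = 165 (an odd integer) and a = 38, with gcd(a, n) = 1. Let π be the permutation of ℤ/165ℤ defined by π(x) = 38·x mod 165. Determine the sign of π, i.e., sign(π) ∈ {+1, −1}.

Start at x=34: 34 → 137 → 91 → 158 → 64 → 122 → 16 → … (one orbit).
π_38 has 15 disjoint cycles with lengths [20, 20, 20, 20, 20, 20, 10, 10, 5, 5, 4, 4, 4, 2, 1] on {0,…,164}.
Σ(ℓ_i−1) = 165−15 = 150; sign = (−1)^150 = +1.
Zolotarev: (38|165) = +1, matching the cycle-count sign.

+1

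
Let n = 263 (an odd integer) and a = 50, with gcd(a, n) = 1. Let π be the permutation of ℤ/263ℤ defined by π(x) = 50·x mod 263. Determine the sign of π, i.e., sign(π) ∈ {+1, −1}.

+1

Trace 221: π^k(221) = [221, 4, 200, 6, 37, 9, 187] for k=0..6.
π_50 has 3 disjoint cycles with lengths [131, 131, 1] on {0,…,262}.
With 3 cycles on 263 points, sign = (−1)^{263−3} = +1.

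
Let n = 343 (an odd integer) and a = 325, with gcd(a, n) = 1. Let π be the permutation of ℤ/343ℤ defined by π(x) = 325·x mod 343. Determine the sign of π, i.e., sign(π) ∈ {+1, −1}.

Trace 1: π^k(1) = [1, 325, 324, 342, 18, 19] for k=0..5.
58 cycles of lengths [6, 6, 6, 6, 6, 6, 6, 6, 6, 6, 6, 6, 6, 6, 6, 6, 6, 6, 6, 6, 6, 6, 6, 6, 6, 6, 6, 6, 6, 6, 6, 6, 6, 6, 6, 6, 6, 6, 6, 6, 6, 6, 6, 6, 6, 6, 6, 6, 6, 6, 6, 6, 6, 6, 6, 6, 6, 1].
343 − 58 = 285 transpositions; sign(π) = (−1)^285 = -1.
The Jacobi symbol (325|343) = -1 (Zolotarev) agrees.

-1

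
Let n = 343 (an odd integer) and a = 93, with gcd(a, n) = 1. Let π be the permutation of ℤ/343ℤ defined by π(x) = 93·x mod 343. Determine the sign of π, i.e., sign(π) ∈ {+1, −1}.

+1

Orbit of 158 under x↦93x: [158, 288, 30, 46, 162, 317, 326]… (length divides ord_343(93)).
π_93 has 7 disjoint cycles with lengths [147, 147, 21, 21, 3, 3, 1] on {0,…,342}.
7 cycles on 343: each ℓ→(−1)^(ℓ−1), product (−1)^336 = +1.
The Jacobi symbol (93|343) = +1 (Zolotarev) agrees.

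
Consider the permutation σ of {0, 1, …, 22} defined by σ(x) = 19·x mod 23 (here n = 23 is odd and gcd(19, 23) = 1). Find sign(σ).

Trace 3: π^k(3) = [3, 11, 2, 15, 9, 10, 6] for k=0..6.
2 cycles of lengths [22, 1].
2 cycles on 23: each ℓ→(−1)^(ℓ−1), product (−1)^21 = -1.

-1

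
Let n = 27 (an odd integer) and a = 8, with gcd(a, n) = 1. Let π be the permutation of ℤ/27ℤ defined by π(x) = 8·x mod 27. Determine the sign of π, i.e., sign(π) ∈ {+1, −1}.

-1

Orbit of 26 under x↦8x: [26, 19, 17, 1, 8, 10]… (length divides ord_27(8)).
The orbit structure of x ↦ 8x mod 27: 8 orbits of sizes [6, 6, 6, 2, 2, 2, 2, 1].
Σ(ℓ_i−1) = 27−8 = 19; sign = (−1)^19 = -1.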